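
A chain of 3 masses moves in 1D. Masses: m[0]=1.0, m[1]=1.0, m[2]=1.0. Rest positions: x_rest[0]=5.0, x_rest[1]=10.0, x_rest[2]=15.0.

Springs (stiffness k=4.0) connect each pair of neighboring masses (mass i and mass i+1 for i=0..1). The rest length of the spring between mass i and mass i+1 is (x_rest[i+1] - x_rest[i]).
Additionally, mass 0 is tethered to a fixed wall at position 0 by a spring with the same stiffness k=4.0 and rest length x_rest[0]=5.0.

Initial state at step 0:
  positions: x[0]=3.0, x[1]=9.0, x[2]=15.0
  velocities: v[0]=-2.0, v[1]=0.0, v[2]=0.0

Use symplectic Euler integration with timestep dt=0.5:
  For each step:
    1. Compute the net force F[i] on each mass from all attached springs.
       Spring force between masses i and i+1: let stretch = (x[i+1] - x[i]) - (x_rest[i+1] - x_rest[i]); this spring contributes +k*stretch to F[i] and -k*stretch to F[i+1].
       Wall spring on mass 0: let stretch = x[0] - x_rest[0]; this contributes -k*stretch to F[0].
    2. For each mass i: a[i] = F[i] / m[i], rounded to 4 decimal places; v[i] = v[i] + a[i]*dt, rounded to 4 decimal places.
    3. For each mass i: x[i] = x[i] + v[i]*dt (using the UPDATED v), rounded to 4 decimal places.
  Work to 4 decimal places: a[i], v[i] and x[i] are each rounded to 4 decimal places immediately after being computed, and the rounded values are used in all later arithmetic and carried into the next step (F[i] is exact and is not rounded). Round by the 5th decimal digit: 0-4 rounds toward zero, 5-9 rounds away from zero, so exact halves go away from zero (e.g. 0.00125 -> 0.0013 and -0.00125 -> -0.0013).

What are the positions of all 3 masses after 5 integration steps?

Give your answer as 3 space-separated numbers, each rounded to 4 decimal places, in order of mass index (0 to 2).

Answer: 4.0000 10.0000 16.0000

Derivation:
Step 0: x=[3.0000 9.0000 15.0000] v=[-2.0000 0.0000 0.0000]
Step 1: x=[5.0000 9.0000 14.0000] v=[4.0000 0.0000 -2.0000]
Step 2: x=[6.0000 10.0000 13.0000] v=[2.0000 2.0000 -2.0000]
Step 3: x=[5.0000 10.0000 14.0000] v=[-2.0000 0.0000 2.0000]
Step 4: x=[4.0000 9.0000 16.0000] v=[-2.0000 -2.0000 4.0000]
Step 5: x=[4.0000 10.0000 16.0000] v=[0.0000 2.0000 0.0000]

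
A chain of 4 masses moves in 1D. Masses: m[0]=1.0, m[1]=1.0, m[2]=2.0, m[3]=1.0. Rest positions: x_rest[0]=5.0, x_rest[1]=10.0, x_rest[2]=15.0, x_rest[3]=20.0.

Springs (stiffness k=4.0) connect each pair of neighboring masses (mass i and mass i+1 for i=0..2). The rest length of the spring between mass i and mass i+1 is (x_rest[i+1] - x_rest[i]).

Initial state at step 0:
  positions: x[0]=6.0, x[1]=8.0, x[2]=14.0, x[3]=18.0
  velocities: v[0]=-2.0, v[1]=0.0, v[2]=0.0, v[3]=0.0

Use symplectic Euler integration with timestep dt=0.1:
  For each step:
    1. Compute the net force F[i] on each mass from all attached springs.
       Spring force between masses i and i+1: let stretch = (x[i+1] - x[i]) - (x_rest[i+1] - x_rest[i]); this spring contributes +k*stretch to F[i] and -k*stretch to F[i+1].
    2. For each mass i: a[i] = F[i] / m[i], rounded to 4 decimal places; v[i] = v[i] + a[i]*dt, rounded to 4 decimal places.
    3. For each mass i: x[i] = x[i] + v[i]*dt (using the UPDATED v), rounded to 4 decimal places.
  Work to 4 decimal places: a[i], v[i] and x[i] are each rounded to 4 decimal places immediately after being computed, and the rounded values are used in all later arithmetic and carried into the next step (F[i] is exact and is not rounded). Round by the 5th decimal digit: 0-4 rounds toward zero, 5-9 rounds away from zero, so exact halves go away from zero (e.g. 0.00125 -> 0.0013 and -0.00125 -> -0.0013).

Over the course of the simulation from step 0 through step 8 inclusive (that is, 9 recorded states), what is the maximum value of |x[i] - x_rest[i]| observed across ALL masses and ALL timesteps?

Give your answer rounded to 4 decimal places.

Answer: 2.5359

Derivation:
Step 0: x=[6.0000 8.0000 14.0000 18.0000] v=[-2.0000 0.0000 0.0000 0.0000]
Step 1: x=[5.6800 8.1600 13.9600 18.0400] v=[-3.2000 1.6000 -0.4000 0.4000]
Step 2: x=[5.2592 8.4528 13.8856 18.1168] v=[-4.2080 2.9280 -0.7440 0.7680]
Step 3: x=[4.7661 8.8352 13.7872 18.2244] v=[-4.9306 3.8237 -0.9843 1.0755]
Step 4: x=[4.2358 9.2529 13.6785 18.3545] v=[-5.3030 4.1769 -1.0873 1.3006]
Step 5: x=[3.7062 9.6469 13.5748 18.4975] v=[-5.2962 3.9403 -1.0372 1.4302]
Step 6: x=[3.2142 9.9604 13.4910 18.6436] v=[-4.9199 3.1352 -0.8382 1.4611]
Step 7: x=[2.7921 10.1453 13.4396 18.7836] v=[-4.2214 1.8490 -0.5138 1.4001]
Step 8: x=[2.4641 10.1678 13.4292 18.9099] v=[-3.2801 0.2254 -0.1039 1.2625]
Max displacement = 2.5359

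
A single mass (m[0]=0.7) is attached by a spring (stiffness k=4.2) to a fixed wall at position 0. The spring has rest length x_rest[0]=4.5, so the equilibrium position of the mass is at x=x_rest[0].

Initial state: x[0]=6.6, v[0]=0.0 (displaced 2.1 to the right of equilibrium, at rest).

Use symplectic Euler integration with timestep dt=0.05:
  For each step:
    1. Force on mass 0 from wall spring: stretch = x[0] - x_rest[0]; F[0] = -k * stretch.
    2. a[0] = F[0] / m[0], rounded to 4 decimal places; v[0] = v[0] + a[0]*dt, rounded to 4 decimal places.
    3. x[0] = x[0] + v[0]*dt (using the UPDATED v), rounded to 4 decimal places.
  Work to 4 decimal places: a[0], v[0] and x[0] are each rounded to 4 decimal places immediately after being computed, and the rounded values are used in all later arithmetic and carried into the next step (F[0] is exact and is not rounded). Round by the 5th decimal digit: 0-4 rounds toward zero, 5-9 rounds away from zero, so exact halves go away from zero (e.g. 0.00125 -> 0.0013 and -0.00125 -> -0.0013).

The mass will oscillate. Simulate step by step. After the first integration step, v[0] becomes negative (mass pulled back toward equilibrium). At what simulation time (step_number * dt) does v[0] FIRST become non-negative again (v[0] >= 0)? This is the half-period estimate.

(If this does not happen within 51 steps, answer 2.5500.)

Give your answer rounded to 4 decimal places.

Answer: 1.3000

Derivation:
Step 0: x=[6.6000] v=[0.0000]
Step 1: x=[6.5685] v=[-0.6300]
Step 2: x=[6.5060] v=[-1.2506]
Step 3: x=[6.4134] v=[-1.8524]
Step 4: x=[6.2921] v=[-2.4264]
Step 5: x=[6.1439] v=[-2.9640]
Step 6: x=[5.9710] v=[-3.4572]
Step 7: x=[5.7761] v=[-3.8985]
Step 8: x=[5.5620] v=[-4.2813]
Step 9: x=[5.3320] v=[-4.5999]
Step 10: x=[5.0895] v=[-4.8495]
Step 11: x=[4.8382] v=[-5.0264]
Step 12: x=[4.5818] v=[-5.1279]
Step 13: x=[4.3242] v=[-5.1524]
Step 14: x=[4.0692] v=[-5.0997]
Step 15: x=[3.8207] v=[-4.9705]
Step 16: x=[3.5824] v=[-4.7667]
Step 17: x=[3.3578] v=[-4.4914]
Step 18: x=[3.1504] v=[-4.1487]
Step 19: x=[2.9632] v=[-3.7438]
Step 20: x=[2.7991] v=[-3.2828]
Step 21: x=[2.6605] v=[-2.7725]
Step 22: x=[2.5495] v=[-2.2207]
Step 23: x=[2.4677] v=[-1.6356]
Step 24: x=[2.4164] v=[-1.0259]
Step 25: x=[2.3964] v=[-0.4008]
Step 26: x=[2.4079] v=[0.2303]
First v>=0 after going negative at step 26, time=1.3000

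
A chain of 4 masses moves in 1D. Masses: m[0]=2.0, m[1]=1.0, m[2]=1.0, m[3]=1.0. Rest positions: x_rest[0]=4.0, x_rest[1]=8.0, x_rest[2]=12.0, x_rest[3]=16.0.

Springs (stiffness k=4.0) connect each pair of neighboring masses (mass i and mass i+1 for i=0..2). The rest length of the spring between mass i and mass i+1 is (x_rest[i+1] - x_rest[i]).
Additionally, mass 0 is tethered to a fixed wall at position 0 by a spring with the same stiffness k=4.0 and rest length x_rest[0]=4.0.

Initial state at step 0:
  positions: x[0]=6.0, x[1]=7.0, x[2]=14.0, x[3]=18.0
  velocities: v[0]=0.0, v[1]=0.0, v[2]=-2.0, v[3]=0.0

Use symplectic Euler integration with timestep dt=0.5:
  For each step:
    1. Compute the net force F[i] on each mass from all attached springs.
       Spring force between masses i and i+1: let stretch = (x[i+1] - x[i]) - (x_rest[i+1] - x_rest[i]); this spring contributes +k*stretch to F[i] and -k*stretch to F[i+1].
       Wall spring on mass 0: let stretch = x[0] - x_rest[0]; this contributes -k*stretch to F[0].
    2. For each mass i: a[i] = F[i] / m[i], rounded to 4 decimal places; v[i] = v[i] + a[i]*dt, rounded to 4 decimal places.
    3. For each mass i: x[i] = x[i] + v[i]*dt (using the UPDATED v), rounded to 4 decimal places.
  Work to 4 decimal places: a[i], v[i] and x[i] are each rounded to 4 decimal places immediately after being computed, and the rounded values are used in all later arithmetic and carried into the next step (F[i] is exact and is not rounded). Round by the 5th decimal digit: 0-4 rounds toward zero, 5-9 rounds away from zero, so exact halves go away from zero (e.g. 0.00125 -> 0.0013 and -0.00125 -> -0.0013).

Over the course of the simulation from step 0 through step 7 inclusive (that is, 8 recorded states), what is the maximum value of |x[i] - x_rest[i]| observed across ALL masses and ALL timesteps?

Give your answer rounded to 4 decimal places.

Step 0: x=[6.0000 7.0000 14.0000 18.0000] v=[0.0000 0.0000 -2.0000 0.0000]
Step 1: x=[3.5000 13.0000 10.0000 18.0000] v=[-5.0000 12.0000 -8.0000 0.0000]
Step 2: x=[4.0000 6.5000 17.0000 14.0000] v=[1.0000 -13.0000 14.0000 -8.0000]
Step 3: x=[3.7500 8.0000 10.5000 17.0000] v=[-0.5000 3.0000 -13.0000 6.0000]
Step 4: x=[3.7500 7.7500 8.0000 17.5000] v=[0.0000 -0.5000 -5.0000 1.0000]
Step 5: x=[3.8750 3.7500 14.7500 12.5000] v=[0.2500 -8.0000 13.5000 -10.0000]
Step 6: x=[2.0000 10.8750 8.2500 13.7500] v=[-3.7500 14.2500 -13.0000 2.5000]
Step 7: x=[3.5625 6.5000 9.8750 13.5000] v=[3.1250 -8.7500 3.2500 -0.5000]
Max displacement = 5.0000

Answer: 5.0000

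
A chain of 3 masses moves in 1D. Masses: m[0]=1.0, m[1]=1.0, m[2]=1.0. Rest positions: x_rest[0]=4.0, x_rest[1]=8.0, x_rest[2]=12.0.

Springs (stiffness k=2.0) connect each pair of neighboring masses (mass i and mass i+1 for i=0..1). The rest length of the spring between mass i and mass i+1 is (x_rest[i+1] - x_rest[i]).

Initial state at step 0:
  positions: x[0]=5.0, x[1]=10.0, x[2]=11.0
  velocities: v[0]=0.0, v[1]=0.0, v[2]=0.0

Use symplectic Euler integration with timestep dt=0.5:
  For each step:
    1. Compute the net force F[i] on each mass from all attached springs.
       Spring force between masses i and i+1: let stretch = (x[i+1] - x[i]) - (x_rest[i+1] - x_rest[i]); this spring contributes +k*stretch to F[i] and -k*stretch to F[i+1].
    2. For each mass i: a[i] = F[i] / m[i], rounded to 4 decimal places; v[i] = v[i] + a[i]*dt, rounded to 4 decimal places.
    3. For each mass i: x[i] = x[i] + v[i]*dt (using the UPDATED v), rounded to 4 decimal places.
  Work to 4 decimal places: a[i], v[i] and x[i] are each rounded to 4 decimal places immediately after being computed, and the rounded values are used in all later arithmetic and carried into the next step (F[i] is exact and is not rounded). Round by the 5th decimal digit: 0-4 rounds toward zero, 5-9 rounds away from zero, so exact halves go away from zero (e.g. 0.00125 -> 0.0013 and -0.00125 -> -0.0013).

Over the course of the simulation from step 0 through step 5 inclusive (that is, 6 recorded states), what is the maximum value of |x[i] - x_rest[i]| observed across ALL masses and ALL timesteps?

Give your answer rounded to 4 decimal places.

Answer: 2.2500

Derivation:
Step 0: x=[5.0000 10.0000 11.0000] v=[0.0000 0.0000 0.0000]
Step 1: x=[5.5000 8.0000 12.5000] v=[1.0000 -4.0000 3.0000]
Step 2: x=[5.2500 7.0000 13.7500] v=[-0.5000 -2.0000 2.5000]
Step 3: x=[3.8750 8.5000 13.6250] v=[-2.7500 3.0000 -0.2500]
Step 4: x=[2.8125 10.2500 12.9375] v=[-2.1250 3.5000 -1.3750]
Step 5: x=[3.4688 9.6250 12.9063] v=[1.3125 -1.2500 -0.0625]
Max displacement = 2.2500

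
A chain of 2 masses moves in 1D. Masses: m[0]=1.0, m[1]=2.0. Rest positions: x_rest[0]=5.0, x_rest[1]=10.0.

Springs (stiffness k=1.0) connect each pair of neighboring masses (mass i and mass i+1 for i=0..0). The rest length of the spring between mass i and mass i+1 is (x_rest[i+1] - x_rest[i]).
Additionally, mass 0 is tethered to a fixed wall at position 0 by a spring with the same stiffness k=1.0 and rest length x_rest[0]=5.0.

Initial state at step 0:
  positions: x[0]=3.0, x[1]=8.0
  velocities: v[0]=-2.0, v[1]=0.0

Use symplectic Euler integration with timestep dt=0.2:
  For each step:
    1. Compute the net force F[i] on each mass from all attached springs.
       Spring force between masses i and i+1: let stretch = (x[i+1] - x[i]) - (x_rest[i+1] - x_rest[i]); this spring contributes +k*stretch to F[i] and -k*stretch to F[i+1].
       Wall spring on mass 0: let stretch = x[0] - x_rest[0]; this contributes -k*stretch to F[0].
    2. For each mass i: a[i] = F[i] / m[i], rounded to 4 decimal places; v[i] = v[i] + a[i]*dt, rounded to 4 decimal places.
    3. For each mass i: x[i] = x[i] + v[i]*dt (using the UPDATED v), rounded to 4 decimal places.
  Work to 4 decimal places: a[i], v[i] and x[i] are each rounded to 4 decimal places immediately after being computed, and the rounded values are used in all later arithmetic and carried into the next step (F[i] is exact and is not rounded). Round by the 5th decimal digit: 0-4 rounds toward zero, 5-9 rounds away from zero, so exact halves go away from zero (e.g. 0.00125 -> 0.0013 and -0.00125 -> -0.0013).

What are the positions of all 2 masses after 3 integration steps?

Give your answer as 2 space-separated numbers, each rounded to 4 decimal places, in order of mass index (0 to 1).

Step 0: x=[3.0000 8.0000] v=[-2.0000 0.0000]
Step 1: x=[2.6800 8.0000] v=[-1.6000 0.0000]
Step 2: x=[2.4656 7.9936] v=[-1.0720 -0.0320]
Step 3: x=[2.3737 7.9766] v=[-0.4595 -0.0848]

Answer: 2.3737 7.9766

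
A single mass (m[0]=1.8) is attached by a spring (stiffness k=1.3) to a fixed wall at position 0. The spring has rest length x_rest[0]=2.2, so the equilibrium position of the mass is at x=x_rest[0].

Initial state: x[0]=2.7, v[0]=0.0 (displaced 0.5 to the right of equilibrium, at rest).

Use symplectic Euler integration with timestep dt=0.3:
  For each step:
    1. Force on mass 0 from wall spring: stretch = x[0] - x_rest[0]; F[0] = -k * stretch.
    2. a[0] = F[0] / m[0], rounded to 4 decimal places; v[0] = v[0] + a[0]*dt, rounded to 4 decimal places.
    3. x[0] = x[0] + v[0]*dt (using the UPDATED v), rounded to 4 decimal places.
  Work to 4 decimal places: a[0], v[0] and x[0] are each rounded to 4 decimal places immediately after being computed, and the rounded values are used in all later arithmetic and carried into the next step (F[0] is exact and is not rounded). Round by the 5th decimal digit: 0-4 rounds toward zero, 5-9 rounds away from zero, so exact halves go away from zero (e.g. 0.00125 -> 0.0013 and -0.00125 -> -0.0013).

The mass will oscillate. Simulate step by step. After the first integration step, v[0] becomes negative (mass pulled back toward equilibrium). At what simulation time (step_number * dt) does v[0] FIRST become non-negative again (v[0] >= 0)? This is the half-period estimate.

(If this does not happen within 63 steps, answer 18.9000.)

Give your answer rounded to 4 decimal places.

Step 0: x=[2.7000] v=[0.0000]
Step 1: x=[2.6675] v=[-0.1083]
Step 2: x=[2.6046] v=[-0.2096]
Step 3: x=[2.5154] v=[-0.2973]
Step 4: x=[2.4057] v=[-0.3656]
Step 5: x=[2.2826] v=[-0.4102]
Step 6: x=[2.1542] v=[-0.4281]
Step 7: x=[2.0287] v=[-0.4182]
Step 8: x=[1.9144] v=[-0.3811]
Step 9: x=[1.8186] v=[-0.3192]
Step 10: x=[1.7476] v=[-0.2366]
Step 11: x=[1.7060] v=[-0.1386]
Step 12: x=[1.6965] v=[-0.0316]
Step 13: x=[1.7198] v=[0.0775]
First v>=0 after going negative at step 13, time=3.9000

Answer: 3.9000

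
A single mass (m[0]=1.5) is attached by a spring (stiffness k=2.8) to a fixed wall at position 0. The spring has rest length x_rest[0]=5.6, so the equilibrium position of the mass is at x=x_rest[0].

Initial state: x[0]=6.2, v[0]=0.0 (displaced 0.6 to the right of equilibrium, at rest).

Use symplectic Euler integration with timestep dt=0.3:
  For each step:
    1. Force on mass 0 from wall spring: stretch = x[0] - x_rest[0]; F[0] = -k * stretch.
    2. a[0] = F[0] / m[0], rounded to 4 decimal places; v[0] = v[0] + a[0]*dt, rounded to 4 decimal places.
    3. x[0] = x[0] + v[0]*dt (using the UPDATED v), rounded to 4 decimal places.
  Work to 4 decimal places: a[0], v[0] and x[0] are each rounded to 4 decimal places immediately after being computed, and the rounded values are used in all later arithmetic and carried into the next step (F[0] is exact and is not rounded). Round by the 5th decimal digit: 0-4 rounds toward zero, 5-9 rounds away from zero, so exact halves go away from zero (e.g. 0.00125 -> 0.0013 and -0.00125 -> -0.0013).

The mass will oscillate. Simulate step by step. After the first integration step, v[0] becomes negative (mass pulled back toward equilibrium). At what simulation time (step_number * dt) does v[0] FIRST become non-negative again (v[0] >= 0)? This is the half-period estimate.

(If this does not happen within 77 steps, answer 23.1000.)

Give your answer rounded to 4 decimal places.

Answer: 2.4000

Derivation:
Step 0: x=[6.2000] v=[0.0000]
Step 1: x=[6.0992] v=[-0.3360]
Step 2: x=[5.9146] v=[-0.6155]
Step 3: x=[5.6771] v=[-0.7917]
Step 4: x=[5.4266] v=[-0.8349]
Step 5: x=[5.2053] v=[-0.7378]
Step 6: x=[5.0503] v=[-0.5168]
Step 7: x=[4.9876] v=[-0.2090]
Step 8: x=[5.0278] v=[0.1339]
First v>=0 after going negative at step 8, time=2.4000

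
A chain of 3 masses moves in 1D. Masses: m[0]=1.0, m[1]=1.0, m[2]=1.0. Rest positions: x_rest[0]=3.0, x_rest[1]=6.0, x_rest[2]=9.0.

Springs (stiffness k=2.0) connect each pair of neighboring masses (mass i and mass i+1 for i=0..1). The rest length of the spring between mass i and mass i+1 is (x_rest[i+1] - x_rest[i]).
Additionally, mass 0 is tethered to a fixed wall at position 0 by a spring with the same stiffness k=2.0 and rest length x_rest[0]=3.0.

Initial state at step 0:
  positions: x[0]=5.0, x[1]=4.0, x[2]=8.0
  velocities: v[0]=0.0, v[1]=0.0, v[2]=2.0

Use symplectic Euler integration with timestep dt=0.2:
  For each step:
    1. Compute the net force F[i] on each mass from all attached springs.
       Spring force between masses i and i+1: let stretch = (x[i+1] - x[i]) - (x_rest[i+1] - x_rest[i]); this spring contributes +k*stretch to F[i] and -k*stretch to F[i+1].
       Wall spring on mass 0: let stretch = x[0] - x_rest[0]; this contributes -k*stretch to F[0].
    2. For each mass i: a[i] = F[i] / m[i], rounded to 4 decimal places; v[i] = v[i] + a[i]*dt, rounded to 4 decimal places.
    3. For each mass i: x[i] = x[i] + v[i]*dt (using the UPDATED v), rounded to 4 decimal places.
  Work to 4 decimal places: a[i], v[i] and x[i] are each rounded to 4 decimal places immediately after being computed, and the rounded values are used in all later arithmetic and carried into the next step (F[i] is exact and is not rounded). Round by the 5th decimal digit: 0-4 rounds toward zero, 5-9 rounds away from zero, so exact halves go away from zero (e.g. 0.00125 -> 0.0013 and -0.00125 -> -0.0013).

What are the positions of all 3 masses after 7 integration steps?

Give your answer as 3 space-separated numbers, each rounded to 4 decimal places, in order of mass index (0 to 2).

Answer: 0.9716 7.4971 10.1533

Derivation:
Step 0: x=[5.0000 4.0000 8.0000] v=[0.0000 0.0000 2.0000]
Step 1: x=[4.5200 4.4000 8.3200] v=[-2.4000 2.0000 1.6000]
Step 2: x=[3.6688 5.1232 8.5664] v=[-4.2560 3.6160 1.2320]
Step 3: x=[2.6404 6.0055 8.7773] v=[-5.1418 4.4115 1.0547]
Step 4: x=[1.6700 6.8403 9.0065] v=[-4.8519 4.1742 1.1460]
Step 5: x=[0.9796 7.4348 9.3024] v=[-3.4518 2.9726 1.4795]
Step 6: x=[0.7273 7.6623 9.6889] v=[-1.2616 1.1376 1.9325]
Step 7: x=[0.9716 7.4971 10.1533] v=[1.2215 -0.8258 2.3219]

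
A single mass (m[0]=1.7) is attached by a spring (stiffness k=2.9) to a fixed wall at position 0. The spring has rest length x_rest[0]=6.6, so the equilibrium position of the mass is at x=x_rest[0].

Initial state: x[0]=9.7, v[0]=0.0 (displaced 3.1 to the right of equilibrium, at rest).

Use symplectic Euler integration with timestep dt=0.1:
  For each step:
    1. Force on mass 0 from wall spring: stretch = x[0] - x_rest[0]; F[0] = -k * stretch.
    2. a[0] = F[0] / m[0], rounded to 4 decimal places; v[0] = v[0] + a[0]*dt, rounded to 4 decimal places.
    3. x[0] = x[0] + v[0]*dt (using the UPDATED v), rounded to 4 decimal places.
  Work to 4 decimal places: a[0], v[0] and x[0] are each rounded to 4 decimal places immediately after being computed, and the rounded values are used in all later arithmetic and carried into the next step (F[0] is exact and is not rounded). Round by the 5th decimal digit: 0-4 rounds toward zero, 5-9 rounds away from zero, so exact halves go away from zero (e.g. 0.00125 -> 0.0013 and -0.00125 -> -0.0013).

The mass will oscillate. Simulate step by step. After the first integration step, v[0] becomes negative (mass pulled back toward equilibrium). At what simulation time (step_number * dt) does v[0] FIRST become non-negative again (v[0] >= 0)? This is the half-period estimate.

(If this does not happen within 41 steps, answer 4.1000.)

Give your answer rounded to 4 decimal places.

Step 0: x=[9.7000] v=[0.0000]
Step 1: x=[9.6471] v=[-0.5288]
Step 2: x=[9.5422] v=[-1.0486]
Step 3: x=[9.3872] v=[-1.5505]
Step 4: x=[9.1846] v=[-2.0260]
Step 5: x=[8.9379] v=[-2.4669]
Step 6: x=[8.6513] v=[-2.8657]
Step 7: x=[8.3297] v=[-3.2156]
Step 8: x=[7.9786] v=[-3.5107]
Step 9: x=[7.6040] v=[-3.7459]
Step 10: x=[7.2123] v=[-3.9172]
Step 11: x=[6.8101] v=[-4.0217]
Step 12: x=[6.4044] v=[-4.0575]
Step 13: x=[6.0020] v=[-4.0241]
Step 14: x=[5.6098] v=[-3.9221]
Step 15: x=[5.2345] v=[-3.7532]
Step 16: x=[4.8825] v=[-3.5203]
Step 17: x=[4.5598] v=[-3.2273]
Step 18: x=[4.2719] v=[-2.8793]
Step 19: x=[4.0237] v=[-2.4822]
Step 20: x=[3.8194] v=[-2.0427]
Step 21: x=[3.6626] v=[-1.5684]
Step 22: x=[3.5559] v=[-1.0673]
Step 23: x=[3.5011] v=[-0.5480]
Step 24: x=[3.4992] v=[-0.0194]
Step 25: x=[3.5502] v=[0.5096]
First v>=0 after going negative at step 25, time=2.5000

Answer: 2.5000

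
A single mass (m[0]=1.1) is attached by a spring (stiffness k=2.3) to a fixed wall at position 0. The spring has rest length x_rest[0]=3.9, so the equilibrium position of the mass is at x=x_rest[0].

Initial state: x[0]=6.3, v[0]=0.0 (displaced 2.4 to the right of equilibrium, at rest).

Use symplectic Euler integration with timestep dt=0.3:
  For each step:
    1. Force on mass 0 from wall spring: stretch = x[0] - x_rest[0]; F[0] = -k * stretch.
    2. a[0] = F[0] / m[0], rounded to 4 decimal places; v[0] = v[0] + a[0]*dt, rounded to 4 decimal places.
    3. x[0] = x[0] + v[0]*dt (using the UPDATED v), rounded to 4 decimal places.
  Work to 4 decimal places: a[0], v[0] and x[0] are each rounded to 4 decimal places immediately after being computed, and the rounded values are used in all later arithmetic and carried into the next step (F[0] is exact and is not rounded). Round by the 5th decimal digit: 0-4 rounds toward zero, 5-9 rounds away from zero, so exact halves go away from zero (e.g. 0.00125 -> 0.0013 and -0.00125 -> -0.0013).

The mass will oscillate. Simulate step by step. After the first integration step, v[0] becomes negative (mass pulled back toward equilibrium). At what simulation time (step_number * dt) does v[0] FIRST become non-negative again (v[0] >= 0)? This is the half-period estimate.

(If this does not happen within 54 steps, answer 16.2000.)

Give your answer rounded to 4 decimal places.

Step 0: x=[6.3000] v=[0.0000]
Step 1: x=[5.8484] v=[-1.5055]
Step 2: x=[5.0301] v=[-2.7277]
Step 3: x=[3.9991] v=[-3.4366]
Step 4: x=[2.9495] v=[-3.4988]
Step 5: x=[2.0787] v=[-2.9026]
Step 6: x=[1.5507] v=[-1.7601]
Step 7: x=[1.4648] v=[-0.2864]
Step 8: x=[1.8371] v=[1.2411]
First v>=0 after going negative at step 8, time=2.4000

Answer: 2.4000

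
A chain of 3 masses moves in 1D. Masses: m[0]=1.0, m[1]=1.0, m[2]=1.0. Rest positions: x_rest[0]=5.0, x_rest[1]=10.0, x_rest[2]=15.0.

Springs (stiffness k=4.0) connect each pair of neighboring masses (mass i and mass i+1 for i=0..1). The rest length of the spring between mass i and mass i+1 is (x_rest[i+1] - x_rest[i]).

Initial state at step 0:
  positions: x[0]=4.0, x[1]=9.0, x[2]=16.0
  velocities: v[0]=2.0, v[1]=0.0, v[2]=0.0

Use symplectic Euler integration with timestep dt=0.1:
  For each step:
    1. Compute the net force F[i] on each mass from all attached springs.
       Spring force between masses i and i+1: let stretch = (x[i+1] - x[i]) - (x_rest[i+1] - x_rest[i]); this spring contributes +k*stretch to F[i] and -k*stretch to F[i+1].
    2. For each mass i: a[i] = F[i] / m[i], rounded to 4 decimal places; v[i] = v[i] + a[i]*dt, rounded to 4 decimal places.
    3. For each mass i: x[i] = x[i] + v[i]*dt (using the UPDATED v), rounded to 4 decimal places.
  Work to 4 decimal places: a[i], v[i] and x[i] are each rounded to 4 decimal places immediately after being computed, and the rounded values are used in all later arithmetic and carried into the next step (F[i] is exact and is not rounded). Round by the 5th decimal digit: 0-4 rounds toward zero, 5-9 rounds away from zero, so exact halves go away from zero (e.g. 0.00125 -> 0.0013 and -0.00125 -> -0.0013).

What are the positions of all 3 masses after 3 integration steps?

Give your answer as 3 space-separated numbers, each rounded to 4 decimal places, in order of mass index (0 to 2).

Answer: 4.5841 9.4642 15.5517

Derivation:
Step 0: x=[4.0000 9.0000 16.0000] v=[2.0000 0.0000 0.0000]
Step 1: x=[4.2000 9.0800 15.9200] v=[2.0000 0.8000 -0.8000]
Step 2: x=[4.3952 9.2384 15.7664] v=[1.9520 1.5840 -1.5360]
Step 3: x=[4.5841 9.4642 15.5517] v=[1.8893 2.2579 -2.1472]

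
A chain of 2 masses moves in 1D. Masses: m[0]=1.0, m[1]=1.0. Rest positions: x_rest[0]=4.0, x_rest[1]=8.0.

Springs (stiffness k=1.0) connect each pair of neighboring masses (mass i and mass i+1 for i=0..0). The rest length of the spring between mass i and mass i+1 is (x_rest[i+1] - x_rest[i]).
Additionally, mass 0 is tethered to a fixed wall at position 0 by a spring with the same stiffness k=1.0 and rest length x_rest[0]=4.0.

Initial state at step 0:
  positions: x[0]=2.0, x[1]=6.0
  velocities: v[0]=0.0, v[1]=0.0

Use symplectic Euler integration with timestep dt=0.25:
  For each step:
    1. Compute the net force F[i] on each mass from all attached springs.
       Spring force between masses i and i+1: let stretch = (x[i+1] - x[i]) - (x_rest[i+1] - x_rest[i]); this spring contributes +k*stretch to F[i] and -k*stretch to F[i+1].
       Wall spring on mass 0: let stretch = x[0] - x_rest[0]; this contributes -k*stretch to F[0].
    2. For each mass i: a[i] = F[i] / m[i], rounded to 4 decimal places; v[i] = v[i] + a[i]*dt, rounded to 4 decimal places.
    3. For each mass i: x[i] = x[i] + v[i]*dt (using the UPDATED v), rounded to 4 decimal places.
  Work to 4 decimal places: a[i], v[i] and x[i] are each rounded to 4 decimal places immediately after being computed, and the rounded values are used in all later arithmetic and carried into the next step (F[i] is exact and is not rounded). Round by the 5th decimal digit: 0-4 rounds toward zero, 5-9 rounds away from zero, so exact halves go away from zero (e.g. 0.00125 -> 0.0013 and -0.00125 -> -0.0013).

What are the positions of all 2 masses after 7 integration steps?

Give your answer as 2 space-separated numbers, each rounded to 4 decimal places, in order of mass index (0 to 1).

Step 0: x=[2.0000 6.0000] v=[0.0000 0.0000]
Step 1: x=[2.1250 6.0000] v=[0.5000 0.0000]
Step 2: x=[2.3594 6.0078] v=[0.9375 0.0313]
Step 3: x=[2.6744 6.0376] v=[1.2598 0.1192]
Step 4: x=[3.0324 6.1072] v=[1.4320 0.2784]
Step 5: x=[3.3931 6.2346] v=[1.4426 0.5097]
Step 6: x=[3.7193 6.4344] v=[1.3047 0.7993]
Step 7: x=[3.9827 6.7145] v=[1.0537 1.1205]

Answer: 3.9827 6.7145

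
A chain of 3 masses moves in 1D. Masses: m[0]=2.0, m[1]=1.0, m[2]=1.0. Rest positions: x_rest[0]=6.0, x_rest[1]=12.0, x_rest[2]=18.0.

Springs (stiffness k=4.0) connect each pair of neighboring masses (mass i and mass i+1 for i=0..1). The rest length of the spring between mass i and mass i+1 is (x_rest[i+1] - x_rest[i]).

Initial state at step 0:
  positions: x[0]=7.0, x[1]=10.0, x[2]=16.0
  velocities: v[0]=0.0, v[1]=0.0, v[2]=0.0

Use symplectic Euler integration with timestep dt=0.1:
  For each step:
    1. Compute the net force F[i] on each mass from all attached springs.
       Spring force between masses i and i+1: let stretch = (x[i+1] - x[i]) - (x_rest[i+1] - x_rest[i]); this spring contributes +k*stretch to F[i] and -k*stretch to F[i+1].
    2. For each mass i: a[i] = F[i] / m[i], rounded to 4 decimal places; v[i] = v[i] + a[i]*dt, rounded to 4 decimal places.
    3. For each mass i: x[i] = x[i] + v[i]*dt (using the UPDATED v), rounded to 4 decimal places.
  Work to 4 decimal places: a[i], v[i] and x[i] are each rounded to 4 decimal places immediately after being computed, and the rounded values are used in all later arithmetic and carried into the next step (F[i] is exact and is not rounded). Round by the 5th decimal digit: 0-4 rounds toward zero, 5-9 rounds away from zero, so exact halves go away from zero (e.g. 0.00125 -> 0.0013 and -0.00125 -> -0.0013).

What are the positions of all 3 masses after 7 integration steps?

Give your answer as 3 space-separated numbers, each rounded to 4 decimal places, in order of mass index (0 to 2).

Step 0: x=[7.0000 10.0000 16.0000] v=[0.0000 0.0000 0.0000]
Step 1: x=[6.9400 10.1200 16.0000] v=[-0.6000 1.2000 0.0000]
Step 2: x=[6.8236 10.3480 16.0048] v=[-1.1640 2.2800 0.0480]
Step 3: x=[6.6577 10.6613 16.0233] v=[-1.6591 3.1330 0.1853]
Step 4: x=[6.4519 11.0289 16.0674] v=[-2.0584 3.6764 0.4405]
Step 5: x=[6.2176 11.4150 16.1499] v=[-2.3430 3.8610 0.8251]
Step 6: x=[5.9673 11.7826 16.2830] v=[-2.5035 3.6760 1.3311]
Step 7: x=[5.7133 12.0976 16.4761] v=[-2.5404 3.1500 1.9309]

Answer: 5.7133 12.0976 16.4761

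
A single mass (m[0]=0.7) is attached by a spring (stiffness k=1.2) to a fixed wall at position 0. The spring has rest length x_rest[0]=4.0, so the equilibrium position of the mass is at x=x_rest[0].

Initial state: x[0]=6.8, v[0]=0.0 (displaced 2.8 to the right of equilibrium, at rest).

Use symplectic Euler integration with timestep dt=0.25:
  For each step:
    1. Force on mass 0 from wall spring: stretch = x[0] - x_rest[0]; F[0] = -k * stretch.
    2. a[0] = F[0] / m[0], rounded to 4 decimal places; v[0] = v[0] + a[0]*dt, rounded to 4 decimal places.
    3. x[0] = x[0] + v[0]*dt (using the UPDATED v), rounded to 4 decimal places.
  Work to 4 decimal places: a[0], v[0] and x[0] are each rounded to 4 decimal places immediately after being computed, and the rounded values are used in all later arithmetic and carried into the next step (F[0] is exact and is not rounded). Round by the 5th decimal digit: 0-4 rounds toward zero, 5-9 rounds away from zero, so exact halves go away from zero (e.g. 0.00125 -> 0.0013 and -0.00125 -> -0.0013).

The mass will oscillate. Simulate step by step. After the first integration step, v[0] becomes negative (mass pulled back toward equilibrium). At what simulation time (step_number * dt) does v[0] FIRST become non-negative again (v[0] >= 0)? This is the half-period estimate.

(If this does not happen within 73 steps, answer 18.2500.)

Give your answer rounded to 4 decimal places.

Answer: 2.5000

Derivation:
Step 0: x=[6.8000] v=[0.0000]
Step 1: x=[6.5000] v=[-1.2000]
Step 2: x=[5.9322] v=[-2.2714]
Step 3: x=[5.1573] v=[-3.0995]
Step 4: x=[4.2584] v=[-3.5955]
Step 5: x=[3.3318] v=[-3.7063]
Step 6: x=[2.4768] v=[-3.4199]
Step 7: x=[1.7850] v=[-2.7671]
Step 8: x=[1.3306] v=[-1.8178]
Step 9: x=[1.1622] v=[-0.6738]
Step 10: x=[1.2978] v=[0.5424]
First v>=0 after going negative at step 10, time=2.5000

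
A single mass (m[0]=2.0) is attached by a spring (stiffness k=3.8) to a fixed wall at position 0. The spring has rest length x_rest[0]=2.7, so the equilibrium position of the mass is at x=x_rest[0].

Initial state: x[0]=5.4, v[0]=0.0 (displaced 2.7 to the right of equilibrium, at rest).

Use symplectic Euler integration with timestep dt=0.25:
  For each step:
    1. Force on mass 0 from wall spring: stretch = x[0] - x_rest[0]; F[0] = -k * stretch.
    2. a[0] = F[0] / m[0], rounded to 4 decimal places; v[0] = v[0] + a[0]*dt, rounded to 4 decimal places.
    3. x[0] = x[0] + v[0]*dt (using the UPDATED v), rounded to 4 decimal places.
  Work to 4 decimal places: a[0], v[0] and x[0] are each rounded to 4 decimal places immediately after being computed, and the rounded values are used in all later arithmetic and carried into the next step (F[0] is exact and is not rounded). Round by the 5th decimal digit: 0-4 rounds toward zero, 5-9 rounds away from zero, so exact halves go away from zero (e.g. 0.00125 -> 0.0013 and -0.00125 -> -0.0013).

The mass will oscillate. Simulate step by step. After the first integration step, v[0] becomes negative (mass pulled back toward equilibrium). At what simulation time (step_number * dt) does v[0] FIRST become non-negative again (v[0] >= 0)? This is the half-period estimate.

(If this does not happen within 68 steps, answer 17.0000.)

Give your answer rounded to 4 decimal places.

Step 0: x=[5.4000] v=[0.0000]
Step 1: x=[5.0794] v=[-1.2825]
Step 2: x=[4.4762] v=[-2.4127]
Step 3: x=[3.6621] v=[-3.2564]
Step 4: x=[2.7338] v=[-3.7134]
Step 5: x=[1.8014] v=[-3.7295]
Step 6: x=[0.9757] v=[-3.3027]
Step 7: x=[0.3548] v=[-2.4837]
Step 8: x=[0.0124] v=[-1.3697]
Step 9: x=[-0.0109] v=[-0.0931]
Step 10: x=[0.2878] v=[1.1946]
First v>=0 after going negative at step 10, time=2.5000

Answer: 2.5000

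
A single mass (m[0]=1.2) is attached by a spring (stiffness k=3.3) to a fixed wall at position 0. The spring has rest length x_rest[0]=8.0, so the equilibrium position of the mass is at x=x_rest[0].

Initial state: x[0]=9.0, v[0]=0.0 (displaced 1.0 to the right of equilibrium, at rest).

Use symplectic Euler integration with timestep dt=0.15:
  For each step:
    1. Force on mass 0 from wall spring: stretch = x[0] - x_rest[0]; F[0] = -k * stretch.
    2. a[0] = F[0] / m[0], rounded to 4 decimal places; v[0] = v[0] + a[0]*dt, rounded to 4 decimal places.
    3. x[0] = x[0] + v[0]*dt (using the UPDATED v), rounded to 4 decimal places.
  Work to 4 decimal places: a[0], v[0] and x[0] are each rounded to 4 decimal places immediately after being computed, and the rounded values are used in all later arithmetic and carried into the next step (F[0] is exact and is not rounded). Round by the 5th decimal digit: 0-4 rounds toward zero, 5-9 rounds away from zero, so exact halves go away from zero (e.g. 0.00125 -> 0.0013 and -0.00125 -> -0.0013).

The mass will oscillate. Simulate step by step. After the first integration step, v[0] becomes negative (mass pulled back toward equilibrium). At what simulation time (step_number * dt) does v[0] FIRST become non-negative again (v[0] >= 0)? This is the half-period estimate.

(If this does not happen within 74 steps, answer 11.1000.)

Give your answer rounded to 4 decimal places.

Step 0: x=[9.0000] v=[0.0000]
Step 1: x=[8.9381] v=[-0.4125]
Step 2: x=[8.8182] v=[-0.7995]
Step 3: x=[8.6477] v=[-1.1370]
Step 4: x=[8.4371] v=[-1.4042]
Step 5: x=[8.1994] v=[-1.5845]
Step 6: x=[7.9494] v=[-1.6668]
Step 7: x=[7.7025] v=[-1.6459]
Step 8: x=[7.4740] v=[-1.5232]
Step 9: x=[7.2781] v=[-1.3062]
Step 10: x=[7.1268] v=[-1.0084]
Step 11: x=[7.0296] v=[-0.6482]
Step 12: x=[6.9924] v=[-0.2479]
Step 13: x=[7.0176] v=[0.1677]
First v>=0 after going negative at step 13, time=1.9500

Answer: 1.9500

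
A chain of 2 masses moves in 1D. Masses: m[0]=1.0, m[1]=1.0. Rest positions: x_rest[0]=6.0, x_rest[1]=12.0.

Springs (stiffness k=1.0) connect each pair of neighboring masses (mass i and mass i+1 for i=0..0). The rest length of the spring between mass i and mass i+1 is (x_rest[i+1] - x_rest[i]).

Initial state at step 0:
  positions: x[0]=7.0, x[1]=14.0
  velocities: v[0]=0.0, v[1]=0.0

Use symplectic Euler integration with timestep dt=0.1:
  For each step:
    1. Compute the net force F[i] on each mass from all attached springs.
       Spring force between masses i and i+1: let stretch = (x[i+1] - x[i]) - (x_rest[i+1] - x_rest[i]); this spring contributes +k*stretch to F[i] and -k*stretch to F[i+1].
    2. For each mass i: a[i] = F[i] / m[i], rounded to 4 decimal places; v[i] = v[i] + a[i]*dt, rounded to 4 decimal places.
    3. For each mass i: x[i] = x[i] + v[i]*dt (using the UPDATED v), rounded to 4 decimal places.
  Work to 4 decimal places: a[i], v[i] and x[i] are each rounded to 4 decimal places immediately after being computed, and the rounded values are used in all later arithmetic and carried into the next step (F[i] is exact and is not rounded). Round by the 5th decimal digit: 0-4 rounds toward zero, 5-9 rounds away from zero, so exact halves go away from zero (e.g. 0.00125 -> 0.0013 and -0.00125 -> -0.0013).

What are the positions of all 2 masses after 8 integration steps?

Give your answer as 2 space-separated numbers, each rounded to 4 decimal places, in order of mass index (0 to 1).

Answer: 7.3198 13.6802

Derivation:
Step 0: x=[7.0000 14.0000] v=[0.0000 0.0000]
Step 1: x=[7.0100 13.9900] v=[0.1000 -0.1000]
Step 2: x=[7.0298 13.9702] v=[0.1980 -0.1980]
Step 3: x=[7.0590 13.9410] v=[0.2920 -0.2920]
Step 4: x=[7.0970 13.9030] v=[0.3802 -0.3802]
Step 5: x=[7.1431 13.8569] v=[0.4608 -0.4608]
Step 6: x=[7.1963 13.8037] v=[0.5322 -0.5322]
Step 7: x=[7.2556 13.7444] v=[0.5929 -0.5929]
Step 8: x=[7.3198 13.6802] v=[0.6418 -0.6418]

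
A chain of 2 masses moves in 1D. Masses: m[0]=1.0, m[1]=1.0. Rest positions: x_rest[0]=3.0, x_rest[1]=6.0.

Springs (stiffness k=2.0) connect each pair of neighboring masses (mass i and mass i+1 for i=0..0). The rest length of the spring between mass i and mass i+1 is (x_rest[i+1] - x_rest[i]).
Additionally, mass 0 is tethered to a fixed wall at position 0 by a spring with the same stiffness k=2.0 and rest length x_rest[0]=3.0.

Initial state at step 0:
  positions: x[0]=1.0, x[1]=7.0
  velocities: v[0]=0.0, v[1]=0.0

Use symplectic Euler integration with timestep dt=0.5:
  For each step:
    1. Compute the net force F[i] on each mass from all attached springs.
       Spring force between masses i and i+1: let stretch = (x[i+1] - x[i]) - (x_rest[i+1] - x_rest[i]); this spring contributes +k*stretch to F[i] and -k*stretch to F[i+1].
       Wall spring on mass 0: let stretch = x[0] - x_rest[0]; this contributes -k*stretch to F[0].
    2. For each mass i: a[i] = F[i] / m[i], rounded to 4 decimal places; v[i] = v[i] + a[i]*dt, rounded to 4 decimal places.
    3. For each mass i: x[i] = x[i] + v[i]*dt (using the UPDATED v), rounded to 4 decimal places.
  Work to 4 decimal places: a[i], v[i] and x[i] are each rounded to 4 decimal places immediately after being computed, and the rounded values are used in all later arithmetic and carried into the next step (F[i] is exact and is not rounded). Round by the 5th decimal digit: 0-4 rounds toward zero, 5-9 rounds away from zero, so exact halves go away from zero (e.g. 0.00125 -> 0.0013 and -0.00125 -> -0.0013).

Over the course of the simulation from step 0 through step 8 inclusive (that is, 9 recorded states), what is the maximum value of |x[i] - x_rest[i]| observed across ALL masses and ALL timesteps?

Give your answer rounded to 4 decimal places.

Answer: 2.3203

Derivation:
Step 0: x=[1.0000 7.0000] v=[0.0000 0.0000]
Step 1: x=[3.5000 5.5000] v=[5.0000 -3.0000]
Step 2: x=[5.2500 4.5000] v=[3.5000 -2.0000]
Step 3: x=[4.0000 5.3750] v=[-2.5000 1.7500]
Step 4: x=[1.4375 7.0625] v=[-5.1250 3.3750]
Step 5: x=[0.9688 7.4375] v=[-0.9375 0.7500]
Step 6: x=[3.2500 6.0782] v=[4.5624 -2.7187]
Step 7: x=[5.3203 4.8048] v=[4.1406 -2.5469]
Step 8: x=[4.4727 5.2891] v=[-1.6952 0.9686]
Max displacement = 2.3203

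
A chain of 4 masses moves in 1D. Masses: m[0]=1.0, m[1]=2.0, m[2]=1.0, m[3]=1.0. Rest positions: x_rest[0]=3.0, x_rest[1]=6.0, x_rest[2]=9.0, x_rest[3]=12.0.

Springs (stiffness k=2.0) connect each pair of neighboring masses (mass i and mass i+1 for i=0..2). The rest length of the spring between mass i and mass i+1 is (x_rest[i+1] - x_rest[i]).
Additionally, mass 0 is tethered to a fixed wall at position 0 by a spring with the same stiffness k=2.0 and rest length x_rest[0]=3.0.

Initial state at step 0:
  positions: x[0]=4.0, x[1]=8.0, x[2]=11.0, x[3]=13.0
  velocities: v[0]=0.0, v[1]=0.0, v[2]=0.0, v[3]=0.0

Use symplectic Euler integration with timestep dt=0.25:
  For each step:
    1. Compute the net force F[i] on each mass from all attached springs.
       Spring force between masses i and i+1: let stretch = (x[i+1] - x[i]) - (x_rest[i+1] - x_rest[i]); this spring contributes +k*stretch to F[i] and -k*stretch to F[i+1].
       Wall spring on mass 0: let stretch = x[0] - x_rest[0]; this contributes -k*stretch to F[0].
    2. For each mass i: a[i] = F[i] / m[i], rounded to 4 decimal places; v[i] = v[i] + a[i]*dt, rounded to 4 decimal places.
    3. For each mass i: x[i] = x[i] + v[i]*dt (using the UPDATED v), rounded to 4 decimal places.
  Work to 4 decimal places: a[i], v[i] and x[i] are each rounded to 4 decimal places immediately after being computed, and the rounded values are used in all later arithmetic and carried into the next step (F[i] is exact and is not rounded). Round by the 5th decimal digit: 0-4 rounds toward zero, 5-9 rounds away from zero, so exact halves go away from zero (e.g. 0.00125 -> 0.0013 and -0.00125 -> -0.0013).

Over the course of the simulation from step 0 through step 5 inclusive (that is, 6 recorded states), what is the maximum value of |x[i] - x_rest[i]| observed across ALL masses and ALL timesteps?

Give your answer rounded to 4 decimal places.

Answer: 2.0032

Derivation:
Step 0: x=[4.0000 8.0000 11.0000 13.0000] v=[0.0000 0.0000 0.0000 0.0000]
Step 1: x=[4.0000 7.9375 10.8750 13.1250] v=[0.0000 -0.2500 -0.5000 0.5000]
Step 2: x=[3.9922 7.8125 10.6641 13.3438] v=[-0.0313 -0.5000 -0.8438 0.8750]
Step 3: x=[3.9629 7.6270 10.4317 13.6026] v=[-0.1173 -0.7422 -0.9298 1.0352]
Step 4: x=[3.8962 7.3877 10.2450 13.8401] v=[-0.2667 -0.9571 -0.7467 0.9498]
Step 5: x=[3.7789 7.1088 10.1506 14.0032] v=[-0.4691 -1.1157 -0.3778 0.6523]
Max displacement = 2.0032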